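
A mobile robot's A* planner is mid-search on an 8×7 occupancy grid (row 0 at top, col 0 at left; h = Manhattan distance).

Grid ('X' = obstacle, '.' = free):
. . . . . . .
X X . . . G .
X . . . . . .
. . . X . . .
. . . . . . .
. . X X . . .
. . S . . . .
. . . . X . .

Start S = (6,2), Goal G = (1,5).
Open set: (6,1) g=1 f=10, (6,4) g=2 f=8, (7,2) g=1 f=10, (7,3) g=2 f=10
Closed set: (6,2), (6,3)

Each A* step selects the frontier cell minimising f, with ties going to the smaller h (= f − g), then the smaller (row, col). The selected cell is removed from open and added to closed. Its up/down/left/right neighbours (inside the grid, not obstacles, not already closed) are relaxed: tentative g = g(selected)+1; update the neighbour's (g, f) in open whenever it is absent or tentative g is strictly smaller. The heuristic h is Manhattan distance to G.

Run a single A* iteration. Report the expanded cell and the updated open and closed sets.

expanded=(6,4); open=[(5,4) g=3 f=8, (6,1) g=1 f=10, (6,5) g=3 f=8, (7,2) g=1 f=10, (7,3) g=2 f=10]; closed=[(6,2), (6,3), (6,4)]

step 1: expand (6,4) (f=8, h=6) → closed; open now [(5,4) g=3 f=8, (6,1) g=1 f=10, (6,5) g=3 f=8, (7,2) g=1 f=10, (7,3) g=2 f=10]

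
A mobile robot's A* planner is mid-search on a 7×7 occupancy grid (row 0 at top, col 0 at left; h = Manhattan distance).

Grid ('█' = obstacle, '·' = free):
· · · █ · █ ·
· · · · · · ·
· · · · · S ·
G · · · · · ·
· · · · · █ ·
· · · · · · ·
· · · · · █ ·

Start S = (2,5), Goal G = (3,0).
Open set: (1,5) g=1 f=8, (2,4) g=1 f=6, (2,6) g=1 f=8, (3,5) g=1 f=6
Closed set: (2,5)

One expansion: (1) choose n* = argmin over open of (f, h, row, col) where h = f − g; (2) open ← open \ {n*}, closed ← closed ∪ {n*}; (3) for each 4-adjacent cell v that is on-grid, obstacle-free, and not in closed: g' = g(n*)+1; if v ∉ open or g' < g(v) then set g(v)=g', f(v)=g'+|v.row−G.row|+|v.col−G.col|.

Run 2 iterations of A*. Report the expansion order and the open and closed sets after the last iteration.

order=[(2,4) → (2,3)]; open=[(1,3) g=3 f=8, (1,4) g=2 f=8, (1,5) g=1 f=8, (2,2) g=3 f=6, (2,6) g=1 f=8, (3,3) g=3 f=6, (3,4) g=2 f=6, (3,5) g=1 f=6]; closed=[(2,3), (2,4), (2,5)]

step 1: expand (2,4) (f=6, h=5) → closed; open now [(1,4) g=2 f=8, (1,5) g=1 f=8, (2,3) g=2 f=6, (2,6) g=1 f=8, (3,4) g=2 f=6, (3,5) g=1 f=6]
step 2: expand (2,3) (f=6, h=4) → closed; open now [(1,3) g=3 f=8, (1,4) g=2 f=8, (1,5) g=1 f=8, (2,2) g=3 f=6, (2,6) g=1 f=8, (3,3) g=3 f=6, (3,4) g=2 f=6, (3,5) g=1 f=6]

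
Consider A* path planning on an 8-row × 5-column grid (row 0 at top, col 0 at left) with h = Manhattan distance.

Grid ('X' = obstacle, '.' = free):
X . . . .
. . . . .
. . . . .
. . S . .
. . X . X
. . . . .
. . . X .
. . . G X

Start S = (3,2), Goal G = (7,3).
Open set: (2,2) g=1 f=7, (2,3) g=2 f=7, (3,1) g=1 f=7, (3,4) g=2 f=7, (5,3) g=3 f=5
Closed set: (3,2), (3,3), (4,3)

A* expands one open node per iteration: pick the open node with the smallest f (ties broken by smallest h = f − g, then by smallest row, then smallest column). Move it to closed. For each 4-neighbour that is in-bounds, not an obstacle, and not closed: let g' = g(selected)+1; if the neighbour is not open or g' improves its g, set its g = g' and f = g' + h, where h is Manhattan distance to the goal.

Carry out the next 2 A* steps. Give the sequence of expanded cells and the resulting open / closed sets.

step 1: expand (5,3) (f=5, h=2) → closed; open now [(2,2) g=1 f=7, (2,3) g=2 f=7, (3,1) g=1 f=7, (3,4) g=2 f=7, (5,2) g=4 f=7, (5,4) g=4 f=7]
step 2: expand (5,2) (f=7, h=3) → closed; open now [(2,2) g=1 f=7, (2,3) g=2 f=7, (3,1) g=1 f=7, (3,4) g=2 f=7, (5,1) g=5 f=9, (5,4) g=4 f=7, (6,2) g=5 f=7]

order=[(5,3) → (5,2)]; open=[(2,2) g=1 f=7, (2,3) g=2 f=7, (3,1) g=1 f=7, (3,4) g=2 f=7, (5,1) g=5 f=9, (5,4) g=4 f=7, (6,2) g=5 f=7]; closed=[(3,2), (3,3), (4,3), (5,2), (5,3)]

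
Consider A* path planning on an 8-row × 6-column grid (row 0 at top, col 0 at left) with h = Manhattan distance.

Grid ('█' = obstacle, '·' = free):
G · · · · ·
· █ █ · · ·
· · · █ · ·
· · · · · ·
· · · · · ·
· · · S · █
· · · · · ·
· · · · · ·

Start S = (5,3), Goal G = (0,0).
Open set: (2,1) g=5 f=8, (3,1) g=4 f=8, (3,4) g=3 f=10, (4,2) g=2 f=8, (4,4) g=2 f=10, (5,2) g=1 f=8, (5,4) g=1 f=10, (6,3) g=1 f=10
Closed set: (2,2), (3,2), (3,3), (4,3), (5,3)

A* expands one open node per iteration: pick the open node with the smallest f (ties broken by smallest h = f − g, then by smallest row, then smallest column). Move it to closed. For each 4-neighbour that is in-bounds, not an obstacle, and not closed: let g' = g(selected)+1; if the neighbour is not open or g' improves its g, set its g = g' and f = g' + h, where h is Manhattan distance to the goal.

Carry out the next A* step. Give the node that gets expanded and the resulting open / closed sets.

step 1: expand (2,1) (f=8, h=3) → closed; open now [(2,0) g=6 f=8, (3,1) g=4 f=8, (3,4) g=3 f=10, (4,2) g=2 f=8, (4,4) g=2 f=10, (5,2) g=1 f=8, (5,4) g=1 f=10, (6,3) g=1 f=10]

expanded=(2,1); open=[(2,0) g=6 f=8, (3,1) g=4 f=8, (3,4) g=3 f=10, (4,2) g=2 f=8, (4,4) g=2 f=10, (5,2) g=1 f=8, (5,4) g=1 f=10, (6,3) g=1 f=10]; closed=[(2,1), (2,2), (3,2), (3,3), (4,3), (5,3)]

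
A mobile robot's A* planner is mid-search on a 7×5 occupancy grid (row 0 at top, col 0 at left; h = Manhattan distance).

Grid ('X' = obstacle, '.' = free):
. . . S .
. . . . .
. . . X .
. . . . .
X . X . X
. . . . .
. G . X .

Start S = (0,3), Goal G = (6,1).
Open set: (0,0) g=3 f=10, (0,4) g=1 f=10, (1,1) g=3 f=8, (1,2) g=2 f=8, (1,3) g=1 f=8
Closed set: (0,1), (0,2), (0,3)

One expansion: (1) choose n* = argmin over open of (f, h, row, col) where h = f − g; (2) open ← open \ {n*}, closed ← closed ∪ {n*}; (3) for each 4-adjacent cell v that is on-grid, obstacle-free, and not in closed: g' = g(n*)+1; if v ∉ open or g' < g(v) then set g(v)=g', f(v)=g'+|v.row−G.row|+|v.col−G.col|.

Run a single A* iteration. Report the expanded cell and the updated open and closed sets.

expanded=(1,1); open=[(0,0) g=3 f=10, (0,4) g=1 f=10, (1,0) g=4 f=10, (1,2) g=2 f=8, (1,3) g=1 f=8, (2,1) g=4 f=8]; closed=[(0,1), (0,2), (0,3), (1,1)]

step 1: expand (1,1) (f=8, h=5) → closed; open now [(0,0) g=3 f=10, (0,4) g=1 f=10, (1,0) g=4 f=10, (1,2) g=2 f=8, (1,3) g=1 f=8, (2,1) g=4 f=8]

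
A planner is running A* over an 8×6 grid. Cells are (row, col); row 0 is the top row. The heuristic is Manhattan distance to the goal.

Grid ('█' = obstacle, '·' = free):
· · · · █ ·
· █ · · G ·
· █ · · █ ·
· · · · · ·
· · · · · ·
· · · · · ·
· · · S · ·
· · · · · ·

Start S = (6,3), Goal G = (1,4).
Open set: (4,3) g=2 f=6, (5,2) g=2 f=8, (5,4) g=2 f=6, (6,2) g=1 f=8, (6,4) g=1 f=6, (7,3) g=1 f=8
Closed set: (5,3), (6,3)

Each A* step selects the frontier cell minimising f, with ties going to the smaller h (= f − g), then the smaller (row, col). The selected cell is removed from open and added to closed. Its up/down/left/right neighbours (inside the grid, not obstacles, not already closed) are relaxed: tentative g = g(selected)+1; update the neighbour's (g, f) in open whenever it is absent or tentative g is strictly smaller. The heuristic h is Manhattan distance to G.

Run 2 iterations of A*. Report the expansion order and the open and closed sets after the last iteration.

order=[(4,3) → (3,3)]; open=[(2,3) g=4 f=6, (3,2) g=4 f=8, (3,4) g=4 f=6, (4,2) g=3 f=8, (4,4) g=3 f=6, (5,2) g=2 f=8, (5,4) g=2 f=6, (6,2) g=1 f=8, (6,4) g=1 f=6, (7,3) g=1 f=8]; closed=[(3,3), (4,3), (5,3), (6,3)]

step 1: expand (4,3) (f=6, h=4) → closed; open now [(3,3) g=3 f=6, (4,2) g=3 f=8, (4,4) g=3 f=6, (5,2) g=2 f=8, (5,4) g=2 f=6, (6,2) g=1 f=8, (6,4) g=1 f=6, (7,3) g=1 f=8]
step 2: expand (3,3) (f=6, h=3) → closed; open now [(2,3) g=4 f=6, (3,2) g=4 f=8, (3,4) g=4 f=6, (4,2) g=3 f=8, (4,4) g=3 f=6, (5,2) g=2 f=8, (5,4) g=2 f=6, (6,2) g=1 f=8, (6,4) g=1 f=6, (7,3) g=1 f=8]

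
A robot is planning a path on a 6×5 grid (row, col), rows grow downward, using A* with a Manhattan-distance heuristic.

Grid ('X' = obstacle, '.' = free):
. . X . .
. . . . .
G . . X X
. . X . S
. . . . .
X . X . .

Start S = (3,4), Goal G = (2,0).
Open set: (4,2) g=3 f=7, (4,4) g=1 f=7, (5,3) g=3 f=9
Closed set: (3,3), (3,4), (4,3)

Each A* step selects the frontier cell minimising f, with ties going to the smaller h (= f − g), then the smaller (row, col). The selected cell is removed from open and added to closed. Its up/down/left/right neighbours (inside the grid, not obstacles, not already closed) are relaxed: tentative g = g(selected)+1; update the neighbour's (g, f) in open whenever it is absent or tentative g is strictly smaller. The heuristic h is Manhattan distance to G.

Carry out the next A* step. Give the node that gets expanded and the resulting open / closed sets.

expanded=(4,2); open=[(4,1) g=4 f=7, (4,4) g=1 f=7, (5,3) g=3 f=9]; closed=[(3,3), (3,4), (4,2), (4,3)]

step 1: expand (4,2) (f=7, h=4) → closed; open now [(4,1) g=4 f=7, (4,4) g=1 f=7, (5,3) g=3 f=9]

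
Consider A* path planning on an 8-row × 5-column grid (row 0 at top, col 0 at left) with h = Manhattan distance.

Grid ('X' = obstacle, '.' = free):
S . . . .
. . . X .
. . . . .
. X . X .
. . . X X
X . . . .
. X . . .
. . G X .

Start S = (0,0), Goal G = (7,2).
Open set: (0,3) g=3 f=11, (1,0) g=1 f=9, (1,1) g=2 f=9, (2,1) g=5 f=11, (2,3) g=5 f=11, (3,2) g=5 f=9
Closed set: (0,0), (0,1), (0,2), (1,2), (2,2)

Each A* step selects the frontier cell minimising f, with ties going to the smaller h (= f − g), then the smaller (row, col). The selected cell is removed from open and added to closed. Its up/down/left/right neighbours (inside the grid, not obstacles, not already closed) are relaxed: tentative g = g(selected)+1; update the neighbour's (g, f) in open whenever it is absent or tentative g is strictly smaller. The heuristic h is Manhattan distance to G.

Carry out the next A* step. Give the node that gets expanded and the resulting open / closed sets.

expanded=(3,2); open=[(0,3) g=3 f=11, (1,0) g=1 f=9, (1,1) g=2 f=9, (2,1) g=5 f=11, (2,3) g=5 f=11, (4,2) g=6 f=9]; closed=[(0,0), (0,1), (0,2), (1,2), (2,2), (3,2)]

step 1: expand (3,2) (f=9, h=4) → closed; open now [(0,3) g=3 f=11, (1,0) g=1 f=9, (1,1) g=2 f=9, (2,1) g=5 f=11, (2,3) g=5 f=11, (4,2) g=6 f=9]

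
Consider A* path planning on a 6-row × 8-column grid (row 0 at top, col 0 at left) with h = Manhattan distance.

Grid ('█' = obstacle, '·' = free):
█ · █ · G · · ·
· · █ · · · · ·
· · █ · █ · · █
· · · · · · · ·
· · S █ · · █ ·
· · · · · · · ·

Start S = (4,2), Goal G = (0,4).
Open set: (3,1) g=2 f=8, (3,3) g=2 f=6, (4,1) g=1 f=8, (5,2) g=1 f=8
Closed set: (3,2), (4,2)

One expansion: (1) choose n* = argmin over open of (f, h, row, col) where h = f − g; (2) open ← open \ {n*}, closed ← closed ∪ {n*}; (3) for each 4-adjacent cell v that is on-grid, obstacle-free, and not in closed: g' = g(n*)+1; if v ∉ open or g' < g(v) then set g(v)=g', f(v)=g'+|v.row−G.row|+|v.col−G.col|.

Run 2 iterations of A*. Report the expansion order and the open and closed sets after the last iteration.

order=[(3,3) → (2,3)]; open=[(1,3) g=4 f=6, (3,1) g=2 f=8, (3,4) g=3 f=6, (4,1) g=1 f=8, (5,2) g=1 f=8]; closed=[(2,3), (3,2), (3,3), (4,2)]

step 1: expand (3,3) (f=6, h=4) → closed; open now [(2,3) g=3 f=6, (3,1) g=2 f=8, (3,4) g=3 f=6, (4,1) g=1 f=8, (5,2) g=1 f=8]
step 2: expand (2,3) (f=6, h=3) → closed; open now [(1,3) g=4 f=6, (3,1) g=2 f=8, (3,4) g=3 f=6, (4,1) g=1 f=8, (5,2) g=1 f=8]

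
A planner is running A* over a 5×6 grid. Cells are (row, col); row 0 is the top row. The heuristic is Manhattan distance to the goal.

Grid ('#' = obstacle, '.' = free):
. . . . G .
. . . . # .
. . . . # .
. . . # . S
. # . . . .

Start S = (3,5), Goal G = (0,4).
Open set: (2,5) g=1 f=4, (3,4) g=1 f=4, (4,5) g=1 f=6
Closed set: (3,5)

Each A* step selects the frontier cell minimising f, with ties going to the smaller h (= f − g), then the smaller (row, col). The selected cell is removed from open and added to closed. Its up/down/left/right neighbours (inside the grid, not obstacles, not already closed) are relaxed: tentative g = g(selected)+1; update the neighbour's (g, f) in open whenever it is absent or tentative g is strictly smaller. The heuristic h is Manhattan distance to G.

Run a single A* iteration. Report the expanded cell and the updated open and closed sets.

expanded=(2,5); open=[(1,5) g=2 f=4, (3,4) g=1 f=4, (4,5) g=1 f=6]; closed=[(2,5), (3,5)]

step 1: expand (2,5) (f=4, h=3) → closed; open now [(1,5) g=2 f=4, (3,4) g=1 f=4, (4,5) g=1 f=6]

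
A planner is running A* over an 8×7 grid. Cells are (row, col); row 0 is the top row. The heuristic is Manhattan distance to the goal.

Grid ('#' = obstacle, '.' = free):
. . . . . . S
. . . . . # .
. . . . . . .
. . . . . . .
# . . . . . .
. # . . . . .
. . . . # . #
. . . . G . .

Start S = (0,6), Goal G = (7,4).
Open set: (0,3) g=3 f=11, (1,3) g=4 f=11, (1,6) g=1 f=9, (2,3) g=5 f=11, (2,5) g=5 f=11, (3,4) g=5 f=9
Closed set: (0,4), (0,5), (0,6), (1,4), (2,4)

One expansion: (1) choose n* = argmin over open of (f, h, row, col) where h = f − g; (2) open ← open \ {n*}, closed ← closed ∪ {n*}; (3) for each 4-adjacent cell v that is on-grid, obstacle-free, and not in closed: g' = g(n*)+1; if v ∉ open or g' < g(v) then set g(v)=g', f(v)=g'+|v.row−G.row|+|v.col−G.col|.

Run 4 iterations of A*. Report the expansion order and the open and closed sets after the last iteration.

step 1: expand (3,4) (f=9, h=4) → closed; open now [(0,3) g=3 f=11, (1,3) g=4 f=11, (1,6) g=1 f=9, (2,3) g=5 f=11, (2,5) g=5 f=11, (3,3) g=6 f=11, (3,5) g=6 f=11, (4,4) g=6 f=9]
step 2: expand (4,4) (f=9, h=3) → closed; open now [(0,3) g=3 f=11, (1,3) g=4 f=11, (1,6) g=1 f=9, (2,3) g=5 f=11, (2,5) g=5 f=11, (3,3) g=6 f=11, (3,5) g=6 f=11, (4,3) g=7 f=11, (4,5) g=7 f=11, (5,4) g=7 f=9]
step 3: expand (5,4) (f=9, h=2) → closed; open now [(0,3) g=3 f=11, (1,3) g=4 f=11, (1,6) g=1 f=9, (2,3) g=5 f=11, (2,5) g=5 f=11, (3,3) g=6 f=11, (3,5) g=6 f=11, (4,3) g=7 f=11, (4,5) g=7 f=11, (5,3) g=8 f=11, (5,5) g=8 f=11]
step 4: expand (1,6) (f=9, h=8) → closed; open now [(0,3) g=3 f=11, (1,3) g=4 f=11, (2,3) g=5 f=11, (2,5) g=5 f=11, (2,6) g=2 f=9, (3,3) g=6 f=11, (3,5) g=6 f=11, (4,3) g=7 f=11, (4,5) g=7 f=11, (5,3) g=8 f=11, (5,5) g=8 f=11]

order=[(3,4) → (4,4) → (5,4) → (1,6)]; open=[(0,3) g=3 f=11, (1,3) g=4 f=11, (2,3) g=5 f=11, (2,5) g=5 f=11, (2,6) g=2 f=9, (3,3) g=6 f=11, (3,5) g=6 f=11, (4,3) g=7 f=11, (4,5) g=7 f=11, (5,3) g=8 f=11, (5,5) g=8 f=11]; closed=[(0,4), (0,5), (0,6), (1,4), (1,6), (2,4), (3,4), (4,4), (5,4)]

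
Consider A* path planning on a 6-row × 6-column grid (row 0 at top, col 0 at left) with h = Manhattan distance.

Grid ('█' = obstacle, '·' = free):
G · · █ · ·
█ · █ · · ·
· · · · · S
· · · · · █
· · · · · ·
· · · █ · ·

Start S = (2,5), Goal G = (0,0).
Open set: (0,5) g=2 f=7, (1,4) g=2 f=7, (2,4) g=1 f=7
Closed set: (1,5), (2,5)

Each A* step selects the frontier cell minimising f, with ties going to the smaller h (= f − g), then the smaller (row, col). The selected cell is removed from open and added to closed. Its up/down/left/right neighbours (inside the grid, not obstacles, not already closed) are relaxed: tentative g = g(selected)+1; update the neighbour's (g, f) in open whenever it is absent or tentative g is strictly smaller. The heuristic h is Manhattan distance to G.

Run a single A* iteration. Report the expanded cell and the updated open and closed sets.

step 1: expand (0,5) (f=7, h=5) → closed; open now [(0,4) g=3 f=7, (1,4) g=2 f=7, (2,4) g=1 f=7]

expanded=(0,5); open=[(0,4) g=3 f=7, (1,4) g=2 f=7, (2,4) g=1 f=7]; closed=[(0,5), (1,5), (2,5)]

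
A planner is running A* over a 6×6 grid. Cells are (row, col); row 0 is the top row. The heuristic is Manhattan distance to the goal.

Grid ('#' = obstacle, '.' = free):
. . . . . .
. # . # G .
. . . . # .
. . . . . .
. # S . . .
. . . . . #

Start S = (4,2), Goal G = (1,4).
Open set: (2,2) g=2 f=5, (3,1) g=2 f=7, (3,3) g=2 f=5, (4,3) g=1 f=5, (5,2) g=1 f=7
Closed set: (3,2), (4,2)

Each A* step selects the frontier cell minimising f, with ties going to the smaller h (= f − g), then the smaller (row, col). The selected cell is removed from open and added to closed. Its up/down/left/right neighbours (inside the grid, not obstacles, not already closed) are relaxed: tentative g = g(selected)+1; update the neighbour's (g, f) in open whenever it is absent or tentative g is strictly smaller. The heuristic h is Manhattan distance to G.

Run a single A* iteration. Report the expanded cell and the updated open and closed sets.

expanded=(2,2); open=[(1,2) g=3 f=5, (2,1) g=3 f=7, (2,3) g=3 f=5, (3,1) g=2 f=7, (3,3) g=2 f=5, (4,3) g=1 f=5, (5,2) g=1 f=7]; closed=[(2,2), (3,2), (4,2)]

step 1: expand (2,2) (f=5, h=3) → closed; open now [(1,2) g=3 f=5, (2,1) g=3 f=7, (2,3) g=3 f=5, (3,1) g=2 f=7, (3,3) g=2 f=5, (4,3) g=1 f=5, (5,2) g=1 f=7]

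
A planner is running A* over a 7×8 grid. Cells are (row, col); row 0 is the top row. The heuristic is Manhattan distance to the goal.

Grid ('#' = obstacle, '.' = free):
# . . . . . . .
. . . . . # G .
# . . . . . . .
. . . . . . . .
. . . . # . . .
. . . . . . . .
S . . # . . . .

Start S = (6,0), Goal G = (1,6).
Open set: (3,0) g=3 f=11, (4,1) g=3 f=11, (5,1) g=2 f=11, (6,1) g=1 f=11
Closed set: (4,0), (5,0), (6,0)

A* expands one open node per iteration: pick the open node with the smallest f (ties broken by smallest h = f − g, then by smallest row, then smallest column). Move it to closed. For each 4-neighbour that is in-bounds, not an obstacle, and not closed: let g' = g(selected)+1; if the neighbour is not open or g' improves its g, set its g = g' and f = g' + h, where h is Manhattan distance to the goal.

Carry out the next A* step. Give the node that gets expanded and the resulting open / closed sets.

step 1: expand (3,0) (f=11, h=8) → closed; open now [(3,1) g=4 f=11, (4,1) g=3 f=11, (5,1) g=2 f=11, (6,1) g=1 f=11]

expanded=(3,0); open=[(3,1) g=4 f=11, (4,1) g=3 f=11, (5,1) g=2 f=11, (6,1) g=1 f=11]; closed=[(3,0), (4,0), (5,0), (6,0)]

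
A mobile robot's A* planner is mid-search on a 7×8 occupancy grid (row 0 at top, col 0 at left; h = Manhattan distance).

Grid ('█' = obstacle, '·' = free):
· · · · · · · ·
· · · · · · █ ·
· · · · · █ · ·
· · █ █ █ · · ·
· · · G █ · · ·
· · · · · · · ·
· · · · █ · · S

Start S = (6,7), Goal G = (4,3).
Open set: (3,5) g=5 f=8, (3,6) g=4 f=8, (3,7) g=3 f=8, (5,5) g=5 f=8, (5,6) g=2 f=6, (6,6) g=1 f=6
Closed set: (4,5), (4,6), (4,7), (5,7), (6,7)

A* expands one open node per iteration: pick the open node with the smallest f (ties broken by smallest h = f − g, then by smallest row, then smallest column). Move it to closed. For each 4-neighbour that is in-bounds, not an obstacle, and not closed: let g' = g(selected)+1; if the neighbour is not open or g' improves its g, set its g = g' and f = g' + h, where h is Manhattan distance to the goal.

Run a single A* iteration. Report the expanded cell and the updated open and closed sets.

expanded=(5,6); open=[(3,5) g=5 f=8, (3,6) g=4 f=8, (3,7) g=3 f=8, (5,5) g=3 f=6, (6,6) g=1 f=6]; closed=[(4,5), (4,6), (4,7), (5,6), (5,7), (6,7)]

step 1: expand (5,6) (f=6, h=4) → closed; open now [(3,5) g=5 f=8, (3,6) g=4 f=8, (3,7) g=3 f=8, (5,5) g=3 f=6, (6,6) g=1 f=6]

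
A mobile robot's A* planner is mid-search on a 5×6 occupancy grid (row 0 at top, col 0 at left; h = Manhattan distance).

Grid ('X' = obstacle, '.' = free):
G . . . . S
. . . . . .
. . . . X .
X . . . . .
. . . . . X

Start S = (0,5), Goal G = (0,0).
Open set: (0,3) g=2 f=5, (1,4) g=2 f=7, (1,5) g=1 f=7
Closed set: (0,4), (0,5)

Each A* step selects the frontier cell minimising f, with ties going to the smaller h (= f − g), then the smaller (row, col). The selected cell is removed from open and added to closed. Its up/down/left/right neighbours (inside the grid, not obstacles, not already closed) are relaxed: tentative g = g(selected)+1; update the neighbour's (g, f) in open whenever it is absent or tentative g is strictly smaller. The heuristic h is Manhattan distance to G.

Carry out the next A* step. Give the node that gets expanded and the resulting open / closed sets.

expanded=(0,3); open=[(0,2) g=3 f=5, (1,3) g=3 f=7, (1,4) g=2 f=7, (1,5) g=1 f=7]; closed=[(0,3), (0,4), (0,5)]

step 1: expand (0,3) (f=5, h=3) → closed; open now [(0,2) g=3 f=5, (1,3) g=3 f=7, (1,4) g=2 f=7, (1,5) g=1 f=7]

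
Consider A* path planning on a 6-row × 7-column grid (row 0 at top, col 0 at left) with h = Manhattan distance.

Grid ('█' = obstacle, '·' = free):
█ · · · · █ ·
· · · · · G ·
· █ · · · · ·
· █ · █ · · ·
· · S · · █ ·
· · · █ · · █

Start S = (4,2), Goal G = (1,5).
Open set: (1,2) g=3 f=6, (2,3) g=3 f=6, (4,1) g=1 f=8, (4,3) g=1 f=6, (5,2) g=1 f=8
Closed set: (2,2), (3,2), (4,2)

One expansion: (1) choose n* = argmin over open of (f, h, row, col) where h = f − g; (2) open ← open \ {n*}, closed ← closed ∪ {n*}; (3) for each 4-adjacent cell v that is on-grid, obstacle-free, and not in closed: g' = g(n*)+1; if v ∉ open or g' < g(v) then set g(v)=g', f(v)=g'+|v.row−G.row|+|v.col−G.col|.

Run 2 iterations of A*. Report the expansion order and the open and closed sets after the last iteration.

order=[(1,2) → (1,3)]; open=[(0,2) g=4 f=8, (0,3) g=5 f=8, (1,1) g=4 f=8, (1,4) g=5 f=6, (2,3) g=3 f=6, (4,1) g=1 f=8, (4,3) g=1 f=6, (5,2) g=1 f=8]; closed=[(1,2), (1,3), (2,2), (3,2), (4,2)]

step 1: expand (1,2) (f=6, h=3) → closed; open now [(0,2) g=4 f=8, (1,1) g=4 f=8, (1,3) g=4 f=6, (2,3) g=3 f=6, (4,1) g=1 f=8, (4,3) g=1 f=6, (5,2) g=1 f=8]
step 2: expand (1,3) (f=6, h=2) → closed; open now [(0,2) g=4 f=8, (0,3) g=5 f=8, (1,1) g=4 f=8, (1,4) g=5 f=6, (2,3) g=3 f=6, (4,1) g=1 f=8, (4,3) g=1 f=6, (5,2) g=1 f=8]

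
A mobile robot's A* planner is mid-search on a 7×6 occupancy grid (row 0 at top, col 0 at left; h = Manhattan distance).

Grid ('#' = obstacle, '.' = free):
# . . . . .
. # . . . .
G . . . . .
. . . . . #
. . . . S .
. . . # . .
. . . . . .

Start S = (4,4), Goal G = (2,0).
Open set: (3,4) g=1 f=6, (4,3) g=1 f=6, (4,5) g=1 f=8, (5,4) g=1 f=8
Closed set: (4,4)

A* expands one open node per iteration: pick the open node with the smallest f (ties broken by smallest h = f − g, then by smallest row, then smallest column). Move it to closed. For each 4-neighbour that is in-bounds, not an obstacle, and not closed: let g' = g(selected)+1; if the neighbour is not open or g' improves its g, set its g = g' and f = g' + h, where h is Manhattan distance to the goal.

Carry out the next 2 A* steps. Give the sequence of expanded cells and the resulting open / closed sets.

order=[(3,4) → (2,4)]; open=[(1,4) g=3 f=8, (2,3) g=3 f=6, (2,5) g=3 f=8, (3,3) g=2 f=6, (4,3) g=1 f=6, (4,5) g=1 f=8, (5,4) g=1 f=8]; closed=[(2,4), (3,4), (4,4)]

step 1: expand (3,4) (f=6, h=5) → closed; open now [(2,4) g=2 f=6, (3,3) g=2 f=6, (4,3) g=1 f=6, (4,5) g=1 f=8, (5,4) g=1 f=8]
step 2: expand (2,4) (f=6, h=4) → closed; open now [(1,4) g=3 f=8, (2,3) g=3 f=6, (2,5) g=3 f=8, (3,3) g=2 f=6, (4,3) g=1 f=6, (4,5) g=1 f=8, (5,4) g=1 f=8]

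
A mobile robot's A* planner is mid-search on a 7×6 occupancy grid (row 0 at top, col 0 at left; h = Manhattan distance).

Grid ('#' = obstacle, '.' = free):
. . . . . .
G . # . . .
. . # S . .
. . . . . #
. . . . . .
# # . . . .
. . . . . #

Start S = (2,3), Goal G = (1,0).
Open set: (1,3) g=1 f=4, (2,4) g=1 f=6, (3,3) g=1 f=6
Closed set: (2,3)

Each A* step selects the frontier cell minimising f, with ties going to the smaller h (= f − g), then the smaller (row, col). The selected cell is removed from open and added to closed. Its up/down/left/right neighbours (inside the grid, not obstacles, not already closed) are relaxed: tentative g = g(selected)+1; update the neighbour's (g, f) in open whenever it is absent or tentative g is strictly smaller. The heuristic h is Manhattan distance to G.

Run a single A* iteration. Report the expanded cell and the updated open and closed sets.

step 1: expand (1,3) (f=4, h=3) → closed; open now [(0,3) g=2 f=6, (1,4) g=2 f=6, (2,4) g=1 f=6, (3,3) g=1 f=6]

expanded=(1,3); open=[(0,3) g=2 f=6, (1,4) g=2 f=6, (2,4) g=1 f=6, (3,3) g=1 f=6]; closed=[(1,3), (2,3)]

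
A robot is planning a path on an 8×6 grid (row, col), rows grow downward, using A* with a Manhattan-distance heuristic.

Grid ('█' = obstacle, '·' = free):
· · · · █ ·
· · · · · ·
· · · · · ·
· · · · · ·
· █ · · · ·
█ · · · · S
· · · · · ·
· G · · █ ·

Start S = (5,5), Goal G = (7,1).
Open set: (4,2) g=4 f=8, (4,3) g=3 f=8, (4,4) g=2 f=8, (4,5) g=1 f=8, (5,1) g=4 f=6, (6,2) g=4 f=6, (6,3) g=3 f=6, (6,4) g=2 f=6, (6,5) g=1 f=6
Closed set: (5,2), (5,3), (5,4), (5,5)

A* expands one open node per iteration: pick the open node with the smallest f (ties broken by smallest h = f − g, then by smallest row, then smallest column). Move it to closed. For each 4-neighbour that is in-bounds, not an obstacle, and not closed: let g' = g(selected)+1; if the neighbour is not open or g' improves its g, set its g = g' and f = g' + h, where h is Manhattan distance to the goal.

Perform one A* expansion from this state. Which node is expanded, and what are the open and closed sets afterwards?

expanded=(5,1); open=[(4,2) g=4 f=8, (4,3) g=3 f=8, (4,4) g=2 f=8, (4,5) g=1 f=8, (6,1) g=5 f=6, (6,2) g=4 f=6, (6,3) g=3 f=6, (6,4) g=2 f=6, (6,5) g=1 f=6]; closed=[(5,1), (5,2), (5,3), (5,4), (5,5)]

step 1: expand (5,1) (f=6, h=2) → closed; open now [(4,2) g=4 f=8, (4,3) g=3 f=8, (4,4) g=2 f=8, (4,5) g=1 f=8, (6,1) g=5 f=6, (6,2) g=4 f=6, (6,3) g=3 f=6, (6,4) g=2 f=6, (6,5) g=1 f=6]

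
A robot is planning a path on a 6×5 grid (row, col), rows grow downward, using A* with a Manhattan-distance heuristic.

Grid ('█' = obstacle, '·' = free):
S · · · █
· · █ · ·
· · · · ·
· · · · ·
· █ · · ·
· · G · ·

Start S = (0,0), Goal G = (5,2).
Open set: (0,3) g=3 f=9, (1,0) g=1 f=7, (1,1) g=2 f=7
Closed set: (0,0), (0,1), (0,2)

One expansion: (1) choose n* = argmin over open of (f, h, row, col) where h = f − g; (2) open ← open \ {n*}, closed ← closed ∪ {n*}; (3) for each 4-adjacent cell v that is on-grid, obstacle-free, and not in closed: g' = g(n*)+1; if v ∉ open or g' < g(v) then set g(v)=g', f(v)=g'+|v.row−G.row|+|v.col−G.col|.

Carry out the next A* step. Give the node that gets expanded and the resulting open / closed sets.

expanded=(1,1); open=[(0,3) g=3 f=9, (1,0) g=1 f=7, (2,1) g=3 f=7]; closed=[(0,0), (0,1), (0,2), (1,1)]

step 1: expand (1,1) (f=7, h=5) → closed; open now [(0,3) g=3 f=9, (1,0) g=1 f=7, (2,1) g=3 f=7]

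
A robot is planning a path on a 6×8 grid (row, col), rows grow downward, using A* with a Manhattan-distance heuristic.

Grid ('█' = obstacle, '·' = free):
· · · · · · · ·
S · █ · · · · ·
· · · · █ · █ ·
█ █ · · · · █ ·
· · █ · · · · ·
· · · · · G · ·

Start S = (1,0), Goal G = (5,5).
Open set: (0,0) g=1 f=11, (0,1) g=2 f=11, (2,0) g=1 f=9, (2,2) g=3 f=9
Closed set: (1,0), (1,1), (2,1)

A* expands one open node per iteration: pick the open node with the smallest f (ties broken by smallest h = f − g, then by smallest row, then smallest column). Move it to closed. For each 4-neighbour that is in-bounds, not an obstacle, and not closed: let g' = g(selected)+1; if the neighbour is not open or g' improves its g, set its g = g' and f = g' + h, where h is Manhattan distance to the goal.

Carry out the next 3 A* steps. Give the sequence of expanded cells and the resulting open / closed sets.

step 1: expand (2,2) (f=9, h=6) → closed; open now [(0,0) g=1 f=11, (0,1) g=2 f=11, (2,0) g=1 f=9, (2,3) g=4 f=9, (3,2) g=4 f=9]
step 2: expand (2,3) (f=9, h=5) → closed; open now [(0,0) g=1 f=11, (0,1) g=2 f=11, (1,3) g=5 f=11, (2,0) g=1 f=9, (3,2) g=4 f=9, (3,3) g=5 f=9]
step 3: expand (3,3) (f=9, h=4) → closed; open now [(0,0) g=1 f=11, (0,1) g=2 f=11, (1,3) g=5 f=11, (2,0) g=1 f=9, (3,2) g=4 f=9, (3,4) g=6 f=9, (4,3) g=6 f=9]

order=[(2,2) → (2,3) → (3,3)]; open=[(0,0) g=1 f=11, (0,1) g=2 f=11, (1,3) g=5 f=11, (2,0) g=1 f=9, (3,2) g=4 f=9, (3,4) g=6 f=9, (4,3) g=6 f=9]; closed=[(1,0), (1,1), (2,1), (2,2), (2,3), (3,3)]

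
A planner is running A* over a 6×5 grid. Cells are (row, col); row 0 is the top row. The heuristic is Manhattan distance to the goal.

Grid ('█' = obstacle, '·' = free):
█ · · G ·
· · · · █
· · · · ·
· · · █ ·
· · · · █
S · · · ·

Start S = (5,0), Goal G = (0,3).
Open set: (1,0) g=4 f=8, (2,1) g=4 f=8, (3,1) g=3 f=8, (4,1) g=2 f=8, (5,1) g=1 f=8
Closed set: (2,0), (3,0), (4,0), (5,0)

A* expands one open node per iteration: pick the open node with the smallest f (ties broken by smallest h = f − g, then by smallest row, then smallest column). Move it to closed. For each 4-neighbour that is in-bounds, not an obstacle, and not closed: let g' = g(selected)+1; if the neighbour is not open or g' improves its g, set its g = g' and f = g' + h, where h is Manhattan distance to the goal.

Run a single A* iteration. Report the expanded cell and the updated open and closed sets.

expanded=(1,0); open=[(1,1) g=5 f=8, (2,1) g=4 f=8, (3,1) g=3 f=8, (4,1) g=2 f=8, (5,1) g=1 f=8]; closed=[(1,0), (2,0), (3,0), (4,0), (5,0)]

step 1: expand (1,0) (f=8, h=4) → closed; open now [(1,1) g=5 f=8, (2,1) g=4 f=8, (3,1) g=3 f=8, (4,1) g=2 f=8, (5,1) g=1 f=8]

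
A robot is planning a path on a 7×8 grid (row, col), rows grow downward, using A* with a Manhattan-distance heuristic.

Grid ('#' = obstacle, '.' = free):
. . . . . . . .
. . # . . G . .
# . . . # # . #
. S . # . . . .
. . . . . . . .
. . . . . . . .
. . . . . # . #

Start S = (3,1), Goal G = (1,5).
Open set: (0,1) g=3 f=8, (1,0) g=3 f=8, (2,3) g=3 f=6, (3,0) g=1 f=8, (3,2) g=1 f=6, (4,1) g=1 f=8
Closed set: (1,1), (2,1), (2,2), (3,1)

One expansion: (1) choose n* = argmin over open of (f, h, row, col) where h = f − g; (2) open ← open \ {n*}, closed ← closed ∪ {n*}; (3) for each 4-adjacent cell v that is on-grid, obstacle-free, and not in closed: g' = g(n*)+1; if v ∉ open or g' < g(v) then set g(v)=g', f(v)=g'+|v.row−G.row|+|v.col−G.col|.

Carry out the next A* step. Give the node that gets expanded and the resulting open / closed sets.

expanded=(2,3); open=[(0,1) g=3 f=8, (1,0) g=3 f=8, (1,3) g=4 f=6, (3,0) g=1 f=8, (3,2) g=1 f=6, (4,1) g=1 f=8]; closed=[(1,1), (2,1), (2,2), (2,3), (3,1)]

step 1: expand (2,3) (f=6, h=3) → closed; open now [(0,1) g=3 f=8, (1,0) g=3 f=8, (1,3) g=4 f=6, (3,0) g=1 f=8, (3,2) g=1 f=6, (4,1) g=1 f=8]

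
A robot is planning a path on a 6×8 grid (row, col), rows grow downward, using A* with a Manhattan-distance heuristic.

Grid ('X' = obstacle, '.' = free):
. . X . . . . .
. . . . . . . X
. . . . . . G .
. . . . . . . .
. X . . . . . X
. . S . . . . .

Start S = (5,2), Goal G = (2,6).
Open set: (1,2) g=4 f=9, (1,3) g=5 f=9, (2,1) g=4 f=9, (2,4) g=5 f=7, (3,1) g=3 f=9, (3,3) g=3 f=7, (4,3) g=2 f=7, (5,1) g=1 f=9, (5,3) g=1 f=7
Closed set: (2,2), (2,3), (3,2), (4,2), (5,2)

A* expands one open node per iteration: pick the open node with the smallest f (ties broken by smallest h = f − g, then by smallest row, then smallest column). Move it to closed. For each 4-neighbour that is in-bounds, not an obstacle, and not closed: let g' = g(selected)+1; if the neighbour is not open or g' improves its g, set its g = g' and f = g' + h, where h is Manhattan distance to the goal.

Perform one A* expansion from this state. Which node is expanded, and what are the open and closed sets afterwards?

step 1: expand (2,4) (f=7, h=2) → closed; open now [(1,2) g=4 f=9, (1,3) g=5 f=9, (1,4) g=6 f=9, (2,1) g=4 f=9, (2,5) g=6 f=7, (3,1) g=3 f=9, (3,3) g=3 f=7, (3,4) g=6 f=9, (4,3) g=2 f=7, (5,1) g=1 f=9, (5,3) g=1 f=7]

expanded=(2,4); open=[(1,2) g=4 f=9, (1,3) g=5 f=9, (1,4) g=6 f=9, (2,1) g=4 f=9, (2,5) g=6 f=7, (3,1) g=3 f=9, (3,3) g=3 f=7, (3,4) g=6 f=9, (4,3) g=2 f=7, (5,1) g=1 f=9, (5,3) g=1 f=7]; closed=[(2,2), (2,3), (2,4), (3,2), (4,2), (5,2)]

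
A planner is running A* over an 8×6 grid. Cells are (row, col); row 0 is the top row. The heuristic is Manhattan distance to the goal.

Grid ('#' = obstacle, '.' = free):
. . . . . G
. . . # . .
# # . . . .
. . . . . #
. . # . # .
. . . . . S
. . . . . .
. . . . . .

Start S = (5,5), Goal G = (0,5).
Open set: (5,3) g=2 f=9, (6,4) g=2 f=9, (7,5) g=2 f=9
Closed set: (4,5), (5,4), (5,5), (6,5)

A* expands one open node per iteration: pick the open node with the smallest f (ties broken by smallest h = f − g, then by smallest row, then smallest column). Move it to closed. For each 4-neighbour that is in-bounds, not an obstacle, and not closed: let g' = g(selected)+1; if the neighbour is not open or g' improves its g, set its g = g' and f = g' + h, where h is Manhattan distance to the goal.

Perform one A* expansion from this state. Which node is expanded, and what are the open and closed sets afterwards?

step 1: expand (5,3) (f=9, h=7) → closed; open now [(4,3) g=3 f=9, (5,2) g=3 f=11, (6,3) g=3 f=11, (6,4) g=2 f=9, (7,5) g=2 f=9]

expanded=(5,3); open=[(4,3) g=3 f=9, (5,2) g=3 f=11, (6,3) g=3 f=11, (6,4) g=2 f=9, (7,5) g=2 f=9]; closed=[(4,5), (5,3), (5,4), (5,5), (6,5)]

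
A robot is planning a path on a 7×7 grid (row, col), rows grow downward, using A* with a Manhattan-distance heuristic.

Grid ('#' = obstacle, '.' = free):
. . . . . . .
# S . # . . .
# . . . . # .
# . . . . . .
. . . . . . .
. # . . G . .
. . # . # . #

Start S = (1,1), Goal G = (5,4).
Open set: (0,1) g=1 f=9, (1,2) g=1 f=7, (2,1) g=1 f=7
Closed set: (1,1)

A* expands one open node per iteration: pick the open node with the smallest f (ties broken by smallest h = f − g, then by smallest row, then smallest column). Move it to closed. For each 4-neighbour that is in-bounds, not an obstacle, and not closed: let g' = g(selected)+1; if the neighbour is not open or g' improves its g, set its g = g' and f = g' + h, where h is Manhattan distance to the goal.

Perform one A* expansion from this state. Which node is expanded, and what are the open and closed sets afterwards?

expanded=(1,2); open=[(0,1) g=1 f=9, (0,2) g=2 f=9, (2,1) g=1 f=7, (2,2) g=2 f=7]; closed=[(1,1), (1,2)]

step 1: expand (1,2) (f=7, h=6) → closed; open now [(0,1) g=1 f=9, (0,2) g=2 f=9, (2,1) g=1 f=7, (2,2) g=2 f=7]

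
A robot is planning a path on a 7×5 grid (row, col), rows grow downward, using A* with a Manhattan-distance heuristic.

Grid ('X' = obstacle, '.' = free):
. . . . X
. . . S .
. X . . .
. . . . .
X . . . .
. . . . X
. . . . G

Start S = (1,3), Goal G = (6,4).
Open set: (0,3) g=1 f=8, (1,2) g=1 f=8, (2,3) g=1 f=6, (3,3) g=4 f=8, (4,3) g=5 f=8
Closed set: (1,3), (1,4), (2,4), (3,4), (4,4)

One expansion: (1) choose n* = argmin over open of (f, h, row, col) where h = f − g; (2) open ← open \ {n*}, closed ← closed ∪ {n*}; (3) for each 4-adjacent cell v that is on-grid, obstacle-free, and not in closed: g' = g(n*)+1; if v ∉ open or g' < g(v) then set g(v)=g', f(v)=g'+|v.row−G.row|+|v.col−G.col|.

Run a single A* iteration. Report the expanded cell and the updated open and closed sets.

expanded=(2,3); open=[(0,3) g=1 f=8, (1,2) g=1 f=8, (2,2) g=2 f=8, (3,3) g=2 f=6, (4,3) g=5 f=8]; closed=[(1,3), (1,4), (2,3), (2,4), (3,4), (4,4)]

step 1: expand (2,3) (f=6, h=5) → closed; open now [(0,3) g=1 f=8, (1,2) g=1 f=8, (2,2) g=2 f=8, (3,3) g=2 f=6, (4,3) g=5 f=8]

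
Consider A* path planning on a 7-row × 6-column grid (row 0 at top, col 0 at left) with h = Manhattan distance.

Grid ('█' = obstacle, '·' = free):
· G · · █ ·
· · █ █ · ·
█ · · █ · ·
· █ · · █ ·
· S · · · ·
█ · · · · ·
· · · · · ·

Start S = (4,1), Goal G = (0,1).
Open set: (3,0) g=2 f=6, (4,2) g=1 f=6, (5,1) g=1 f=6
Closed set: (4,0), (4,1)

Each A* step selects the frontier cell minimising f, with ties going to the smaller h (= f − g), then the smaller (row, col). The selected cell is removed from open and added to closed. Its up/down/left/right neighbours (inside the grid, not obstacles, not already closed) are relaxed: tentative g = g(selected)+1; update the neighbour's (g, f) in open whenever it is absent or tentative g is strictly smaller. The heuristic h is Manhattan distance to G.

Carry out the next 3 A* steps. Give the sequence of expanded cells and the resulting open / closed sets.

step 1: expand (3,0) (f=6, h=4) → closed; open now [(4,2) g=1 f=6, (5,1) g=1 f=6]
step 2: expand (4,2) (f=6, h=5) → closed; open now [(3,2) g=2 f=6, (4,3) g=2 f=8, (5,1) g=1 f=6, (5,2) g=2 f=8]
step 3: expand (3,2) (f=6, h=4) → closed; open now [(2,2) g=3 f=6, (3,3) g=3 f=8, (4,3) g=2 f=8, (5,1) g=1 f=6, (5,2) g=2 f=8]

order=[(3,0) → (4,2) → (3,2)]; open=[(2,2) g=3 f=6, (3,3) g=3 f=8, (4,3) g=2 f=8, (5,1) g=1 f=6, (5,2) g=2 f=8]; closed=[(3,0), (3,2), (4,0), (4,1), (4,2)]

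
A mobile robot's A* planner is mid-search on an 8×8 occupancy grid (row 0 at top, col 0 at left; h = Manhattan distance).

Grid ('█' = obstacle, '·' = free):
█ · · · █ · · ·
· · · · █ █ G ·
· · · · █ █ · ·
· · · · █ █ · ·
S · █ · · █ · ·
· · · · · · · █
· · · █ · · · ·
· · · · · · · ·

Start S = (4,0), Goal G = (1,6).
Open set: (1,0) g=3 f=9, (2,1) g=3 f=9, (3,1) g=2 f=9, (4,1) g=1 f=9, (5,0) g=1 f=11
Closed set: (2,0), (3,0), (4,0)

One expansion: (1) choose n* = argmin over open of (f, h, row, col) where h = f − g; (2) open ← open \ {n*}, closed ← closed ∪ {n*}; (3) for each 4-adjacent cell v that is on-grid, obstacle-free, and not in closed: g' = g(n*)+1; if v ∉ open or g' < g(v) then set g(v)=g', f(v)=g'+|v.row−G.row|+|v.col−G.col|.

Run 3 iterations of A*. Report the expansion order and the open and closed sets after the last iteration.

order=[(1,0) → (1,1) → (1,2)]; open=[(0,1) g=5 f=11, (0,2) g=6 f=11, (1,3) g=6 f=9, (2,1) g=3 f=9, (2,2) g=6 f=11, (3,1) g=2 f=9, (4,1) g=1 f=9, (5,0) g=1 f=11]; closed=[(1,0), (1,1), (1,2), (2,0), (3,0), (4,0)]

step 1: expand (1,0) (f=9, h=6) → closed; open now [(1,1) g=4 f=9, (2,1) g=3 f=9, (3,1) g=2 f=9, (4,1) g=1 f=9, (5,0) g=1 f=11]
step 2: expand (1,1) (f=9, h=5) → closed; open now [(0,1) g=5 f=11, (1,2) g=5 f=9, (2,1) g=3 f=9, (3,1) g=2 f=9, (4,1) g=1 f=9, (5,0) g=1 f=11]
step 3: expand (1,2) (f=9, h=4) → closed; open now [(0,1) g=5 f=11, (0,2) g=6 f=11, (1,3) g=6 f=9, (2,1) g=3 f=9, (2,2) g=6 f=11, (3,1) g=2 f=9, (4,1) g=1 f=9, (5,0) g=1 f=11]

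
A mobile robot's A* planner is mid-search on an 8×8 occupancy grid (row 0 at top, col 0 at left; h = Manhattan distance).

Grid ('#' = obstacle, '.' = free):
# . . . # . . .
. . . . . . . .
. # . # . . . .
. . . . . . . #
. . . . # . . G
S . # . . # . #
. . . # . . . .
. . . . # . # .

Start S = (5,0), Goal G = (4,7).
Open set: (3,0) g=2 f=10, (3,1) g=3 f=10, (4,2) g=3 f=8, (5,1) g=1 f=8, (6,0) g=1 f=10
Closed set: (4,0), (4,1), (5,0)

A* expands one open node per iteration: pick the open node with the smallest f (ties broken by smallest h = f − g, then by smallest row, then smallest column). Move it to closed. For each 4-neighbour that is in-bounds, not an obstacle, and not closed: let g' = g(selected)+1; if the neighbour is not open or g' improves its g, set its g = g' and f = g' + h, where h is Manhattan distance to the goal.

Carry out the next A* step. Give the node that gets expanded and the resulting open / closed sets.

expanded=(4,2); open=[(3,0) g=2 f=10, (3,1) g=3 f=10, (3,2) g=4 f=10, (4,3) g=4 f=8, (5,1) g=1 f=8, (6,0) g=1 f=10]; closed=[(4,0), (4,1), (4,2), (5,0)]

step 1: expand (4,2) (f=8, h=5) → closed; open now [(3,0) g=2 f=10, (3,1) g=3 f=10, (3,2) g=4 f=10, (4,3) g=4 f=8, (5,1) g=1 f=8, (6,0) g=1 f=10]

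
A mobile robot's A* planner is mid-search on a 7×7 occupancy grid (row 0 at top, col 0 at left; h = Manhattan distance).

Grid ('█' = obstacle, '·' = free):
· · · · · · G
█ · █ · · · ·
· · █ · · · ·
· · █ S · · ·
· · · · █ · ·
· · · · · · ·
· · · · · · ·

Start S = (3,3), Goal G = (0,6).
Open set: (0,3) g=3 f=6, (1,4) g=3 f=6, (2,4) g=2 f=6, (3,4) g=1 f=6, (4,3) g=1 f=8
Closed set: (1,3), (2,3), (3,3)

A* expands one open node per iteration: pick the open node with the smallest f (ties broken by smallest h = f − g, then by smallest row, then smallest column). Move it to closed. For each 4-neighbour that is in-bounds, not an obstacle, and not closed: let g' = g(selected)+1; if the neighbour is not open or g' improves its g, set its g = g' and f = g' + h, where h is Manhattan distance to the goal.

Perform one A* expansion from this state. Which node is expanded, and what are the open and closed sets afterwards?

expanded=(0,3); open=[(0,2) g=4 f=8, (0,4) g=4 f=6, (1,4) g=3 f=6, (2,4) g=2 f=6, (3,4) g=1 f=6, (4,3) g=1 f=8]; closed=[(0,3), (1,3), (2,3), (3,3)]

step 1: expand (0,3) (f=6, h=3) → closed; open now [(0,2) g=4 f=8, (0,4) g=4 f=6, (1,4) g=3 f=6, (2,4) g=2 f=6, (3,4) g=1 f=6, (4,3) g=1 f=8]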